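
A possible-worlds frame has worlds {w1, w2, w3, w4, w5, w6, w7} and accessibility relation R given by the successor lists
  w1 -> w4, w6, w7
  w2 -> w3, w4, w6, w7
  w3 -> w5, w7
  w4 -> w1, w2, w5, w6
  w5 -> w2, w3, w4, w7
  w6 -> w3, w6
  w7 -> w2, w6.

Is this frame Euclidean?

No

Euclidean: no — w1 R w4 and w1 R w7, but not w4 R w7.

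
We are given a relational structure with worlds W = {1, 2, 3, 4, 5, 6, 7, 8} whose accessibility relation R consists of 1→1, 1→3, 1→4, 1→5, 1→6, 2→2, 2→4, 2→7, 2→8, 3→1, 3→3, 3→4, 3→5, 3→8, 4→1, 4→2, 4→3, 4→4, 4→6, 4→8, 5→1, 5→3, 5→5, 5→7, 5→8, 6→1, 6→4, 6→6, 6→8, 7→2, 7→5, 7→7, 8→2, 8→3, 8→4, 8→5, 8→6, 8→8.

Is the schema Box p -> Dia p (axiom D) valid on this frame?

The schema D characterises exactly the serial frames.
Serial: yes — every world has a successor (e.g. 1 R 1).

Yes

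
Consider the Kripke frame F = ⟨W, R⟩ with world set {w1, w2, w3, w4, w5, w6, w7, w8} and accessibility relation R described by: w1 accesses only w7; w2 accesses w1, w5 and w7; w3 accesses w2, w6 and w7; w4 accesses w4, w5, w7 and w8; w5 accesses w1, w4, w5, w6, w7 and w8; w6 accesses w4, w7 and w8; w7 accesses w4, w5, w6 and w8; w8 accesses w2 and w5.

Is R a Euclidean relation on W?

No

Euclidean: no — w2 R w1 and w2 R w5, but not w1 R w5.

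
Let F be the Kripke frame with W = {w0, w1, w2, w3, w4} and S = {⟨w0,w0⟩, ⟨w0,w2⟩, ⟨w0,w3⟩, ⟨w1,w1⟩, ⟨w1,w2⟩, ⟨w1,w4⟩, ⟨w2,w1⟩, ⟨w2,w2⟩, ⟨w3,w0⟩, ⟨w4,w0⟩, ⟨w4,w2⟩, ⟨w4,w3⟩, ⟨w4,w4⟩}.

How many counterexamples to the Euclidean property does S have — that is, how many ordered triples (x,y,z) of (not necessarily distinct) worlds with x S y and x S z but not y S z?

13

Enumerating: (w0,w2,w0), (w0,w2,w3), (w0,w3,w2), (w0,w3,w3), (w1,w2,w4), (w1,w4,w1), (w4,w0,w4), (w4,w2,w0), (w4,w2,w3), (w4,w2,w4), (w4,w3,w2), (w4,w3,w3), (w4,w3,w4).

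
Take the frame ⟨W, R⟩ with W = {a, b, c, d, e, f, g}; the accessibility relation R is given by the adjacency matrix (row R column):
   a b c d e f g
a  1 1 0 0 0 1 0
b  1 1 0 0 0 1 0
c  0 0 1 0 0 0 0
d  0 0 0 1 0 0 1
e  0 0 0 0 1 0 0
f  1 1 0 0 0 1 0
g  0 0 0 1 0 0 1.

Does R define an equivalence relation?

Yes

Reflexive: yes — every world is R-related to itself.
Symmetric: yes — every pair in R has its reverse in R.
Transitive: yes — every two-step R-path is closed by a direct edge.
So R is an equivalence relation.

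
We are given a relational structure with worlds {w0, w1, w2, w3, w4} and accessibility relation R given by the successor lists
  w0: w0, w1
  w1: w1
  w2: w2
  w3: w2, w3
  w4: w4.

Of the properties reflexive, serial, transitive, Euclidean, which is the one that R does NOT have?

Euclidean

Reflexive: yes — every world is R-related to itself.
Serial: yes — every world has a successor (e.g. w0 R w0).
Transitive: yes — every two-step R-path is closed by a direct edge.
Euclidean: no — w0 R w1 and w0 R w0, but not w1 R w0.
Only Euclidean fails.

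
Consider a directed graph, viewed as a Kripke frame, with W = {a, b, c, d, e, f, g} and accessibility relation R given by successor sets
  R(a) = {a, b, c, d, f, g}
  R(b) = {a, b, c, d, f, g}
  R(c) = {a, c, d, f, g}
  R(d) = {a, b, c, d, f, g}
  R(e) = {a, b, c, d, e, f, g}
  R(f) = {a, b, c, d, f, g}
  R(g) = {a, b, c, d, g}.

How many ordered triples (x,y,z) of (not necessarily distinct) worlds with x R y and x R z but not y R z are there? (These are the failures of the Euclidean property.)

Enumerating: (a,c,b), (a,g,f), (b,c,b), (b,g,f), (c,g,f), (d,c,b), (d,g,f), (e,a,e), (e,b,e), (e,c,b), (e,c,e), (e,d,e), (e,f,e), (e,g,e), (e,g,f), (f,c,b), (f,g,f), (g,c,b).

18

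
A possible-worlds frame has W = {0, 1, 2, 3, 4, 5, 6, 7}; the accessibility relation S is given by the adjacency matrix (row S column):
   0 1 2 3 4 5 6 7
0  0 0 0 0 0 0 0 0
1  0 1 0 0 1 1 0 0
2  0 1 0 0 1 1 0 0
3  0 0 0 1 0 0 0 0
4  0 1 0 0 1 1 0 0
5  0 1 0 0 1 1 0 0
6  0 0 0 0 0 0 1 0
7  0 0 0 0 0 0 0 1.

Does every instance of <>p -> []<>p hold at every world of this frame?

By correspondence theory, 5 is valid on a frame iff S is Euclidean.
Euclidean: yes — any two successors of a common world are S-related.

Yes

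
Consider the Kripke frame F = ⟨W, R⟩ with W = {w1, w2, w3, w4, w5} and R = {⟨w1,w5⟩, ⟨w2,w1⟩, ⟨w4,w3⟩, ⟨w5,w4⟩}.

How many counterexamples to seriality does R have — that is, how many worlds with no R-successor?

1

Enumerating: w3.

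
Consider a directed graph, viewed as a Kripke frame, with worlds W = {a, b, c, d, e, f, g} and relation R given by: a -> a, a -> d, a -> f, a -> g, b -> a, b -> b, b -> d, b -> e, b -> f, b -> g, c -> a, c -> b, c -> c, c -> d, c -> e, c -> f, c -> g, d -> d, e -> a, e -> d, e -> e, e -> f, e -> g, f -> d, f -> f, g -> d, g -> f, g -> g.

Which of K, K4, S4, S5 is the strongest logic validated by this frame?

Transitive (axiom 4): yes — every two-step R-path is closed by a direct edge.
Reflexive (axiom T): yes — every world is R-related to itself.
Euclidean (axiom 5): no — a R d and a R f, but not d R f.
So F validates K, K4, S4; S5 would additionally require R to be Euclidean. The strongest is S4.

S4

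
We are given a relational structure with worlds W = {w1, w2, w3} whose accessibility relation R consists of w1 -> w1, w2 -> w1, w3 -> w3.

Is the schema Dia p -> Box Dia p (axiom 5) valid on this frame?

Yes

The schema 5 characterises exactly the Euclidean frames.
Euclidean: yes — any two successors of a common world are R-related.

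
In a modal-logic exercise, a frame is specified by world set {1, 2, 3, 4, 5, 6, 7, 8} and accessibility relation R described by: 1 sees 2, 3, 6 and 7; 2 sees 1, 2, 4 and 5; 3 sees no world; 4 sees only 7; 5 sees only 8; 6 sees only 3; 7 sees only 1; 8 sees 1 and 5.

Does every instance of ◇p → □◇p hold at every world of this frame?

The schema 5 characterises exactly the Euclidean frames.
Euclidean: no — 1 R 2 and 1 R 3, but not 2 R 3.

No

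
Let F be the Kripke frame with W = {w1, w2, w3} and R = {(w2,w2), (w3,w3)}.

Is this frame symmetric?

Symmetric: yes — every pair in R has its reverse in R.

Yes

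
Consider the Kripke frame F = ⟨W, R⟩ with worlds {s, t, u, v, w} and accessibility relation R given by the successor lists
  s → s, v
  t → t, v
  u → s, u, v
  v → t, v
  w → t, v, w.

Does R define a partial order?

No

Reflexive: yes — every world is R-related to itself.
Transitive: no — s R v and v R t, but not s R t.
Antisymmetric: no — t R v and v R t with t ≠ v.
So R is not a partial order.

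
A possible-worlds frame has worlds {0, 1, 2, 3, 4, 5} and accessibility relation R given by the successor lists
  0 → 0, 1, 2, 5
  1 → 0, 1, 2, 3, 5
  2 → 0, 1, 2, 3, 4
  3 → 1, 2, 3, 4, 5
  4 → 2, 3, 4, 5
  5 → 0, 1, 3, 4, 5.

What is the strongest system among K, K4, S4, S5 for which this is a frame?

K

Transitive (axiom 4): no — 0 R 1 and 1 R 3, but not 0 R 3.
Reflexive (axiom T): yes — every world is R-related to itself.
Euclidean (axiom 5): no — 0 R 2 and 0 R 5, but not 2 R 5.
So F validates K; K4 would additionally require R to be transitive. The strongest is K.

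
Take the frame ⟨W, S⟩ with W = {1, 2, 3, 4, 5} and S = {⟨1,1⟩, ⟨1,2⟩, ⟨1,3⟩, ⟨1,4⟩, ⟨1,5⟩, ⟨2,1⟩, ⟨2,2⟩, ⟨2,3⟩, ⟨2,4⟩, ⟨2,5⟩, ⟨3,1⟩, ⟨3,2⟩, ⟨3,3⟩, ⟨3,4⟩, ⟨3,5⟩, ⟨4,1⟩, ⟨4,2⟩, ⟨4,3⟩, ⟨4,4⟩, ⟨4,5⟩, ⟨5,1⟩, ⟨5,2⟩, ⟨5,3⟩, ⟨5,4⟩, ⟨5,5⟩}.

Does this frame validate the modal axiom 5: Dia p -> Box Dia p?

Axiom 5 corresponds to the accessibility relation being Euclidean.
Euclidean: yes — any two successors of a common world are S-related.

Yes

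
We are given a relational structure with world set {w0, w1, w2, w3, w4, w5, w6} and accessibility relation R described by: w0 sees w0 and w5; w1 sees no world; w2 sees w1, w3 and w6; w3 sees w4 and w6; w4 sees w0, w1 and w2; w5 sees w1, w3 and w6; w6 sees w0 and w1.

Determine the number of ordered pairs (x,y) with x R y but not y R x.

Enumerating: (w0,w5), (w2,w1), (w2,w3), (w2,w6), (w3,w4), (w3,w6), (w4,w0), (w4,w1), (w4,w2), (w5,w1), (w5,w3), (w5,w6), (w6,w0), (w6,w1).

14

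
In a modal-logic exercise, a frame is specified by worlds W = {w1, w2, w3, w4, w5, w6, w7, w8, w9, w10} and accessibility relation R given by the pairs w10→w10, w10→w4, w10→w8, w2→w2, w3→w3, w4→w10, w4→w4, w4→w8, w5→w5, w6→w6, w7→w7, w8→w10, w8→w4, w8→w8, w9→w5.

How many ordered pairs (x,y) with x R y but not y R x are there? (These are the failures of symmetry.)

1

Enumerating: (w9,w5).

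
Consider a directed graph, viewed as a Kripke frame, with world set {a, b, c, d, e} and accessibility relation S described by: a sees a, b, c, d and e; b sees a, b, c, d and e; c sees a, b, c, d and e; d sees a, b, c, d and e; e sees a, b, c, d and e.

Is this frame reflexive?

Yes

Reflexive: yes — every world is S-related to itself.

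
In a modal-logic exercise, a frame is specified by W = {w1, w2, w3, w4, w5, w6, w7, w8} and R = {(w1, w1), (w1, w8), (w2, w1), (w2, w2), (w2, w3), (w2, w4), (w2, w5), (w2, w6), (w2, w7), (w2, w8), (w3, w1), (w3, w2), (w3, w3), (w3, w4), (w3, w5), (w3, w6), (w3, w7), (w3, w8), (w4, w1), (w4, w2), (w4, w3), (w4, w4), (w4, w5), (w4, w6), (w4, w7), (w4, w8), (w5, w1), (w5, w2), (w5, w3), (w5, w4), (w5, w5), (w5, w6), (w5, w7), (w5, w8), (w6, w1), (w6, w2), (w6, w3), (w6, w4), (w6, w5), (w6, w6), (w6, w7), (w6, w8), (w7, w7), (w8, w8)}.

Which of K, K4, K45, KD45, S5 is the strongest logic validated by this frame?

Transitive (axiom 4): yes — every two-step R-path is closed by a direct edge.
Euclidean (axiom 5): no — w2 R w1 and w2 R w3, but not w1 R w3.
Serial (axiom D): yes — every world has a successor (e.g. w1 R w1).
Reflexive (axiom T): yes — every world is R-related to itself.
So F validates K, K4; K45 would additionally require R to be Euclidean. The strongest is K4.

K4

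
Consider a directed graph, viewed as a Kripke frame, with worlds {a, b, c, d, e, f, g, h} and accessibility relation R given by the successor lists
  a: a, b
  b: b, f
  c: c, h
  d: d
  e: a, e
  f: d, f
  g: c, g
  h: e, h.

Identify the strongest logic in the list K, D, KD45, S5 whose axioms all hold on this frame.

D

Serial (axiom D): yes — every world has a successor (e.g. a R a).
Euclidean (axiom 5): no — a R b and a R a, but not b R a.
Transitive (axiom 4): no — a R b and b R f, but not a R f.
Reflexive (axiom T): yes — every world is R-related to itself.
So F validates K, D; KD45 would additionally require R to be Euclidean and transitive. The strongest is D.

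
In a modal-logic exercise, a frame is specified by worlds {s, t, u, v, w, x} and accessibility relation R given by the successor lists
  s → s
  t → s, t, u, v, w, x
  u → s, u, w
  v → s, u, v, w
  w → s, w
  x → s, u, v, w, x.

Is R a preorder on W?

Reflexive: yes — every world is R-related to itself.
Transitive: yes — every two-step R-path is closed by a direct edge.
So R is a preorder.

Yes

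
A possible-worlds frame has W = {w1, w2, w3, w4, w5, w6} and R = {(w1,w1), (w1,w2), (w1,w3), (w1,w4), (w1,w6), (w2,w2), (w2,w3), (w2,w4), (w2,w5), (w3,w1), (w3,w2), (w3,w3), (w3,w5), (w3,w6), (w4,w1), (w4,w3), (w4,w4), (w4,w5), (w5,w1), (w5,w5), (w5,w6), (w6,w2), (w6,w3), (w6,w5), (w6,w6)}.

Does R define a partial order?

No

Reflexive: yes — every world is R-related to itself.
Transitive: no — w1 R w2 and w2 R w5, but not w1 R w5.
Antisymmetric: no — w1 R w3 and w3 R w1 with w1 ≠ w3.
So R is not a partial order.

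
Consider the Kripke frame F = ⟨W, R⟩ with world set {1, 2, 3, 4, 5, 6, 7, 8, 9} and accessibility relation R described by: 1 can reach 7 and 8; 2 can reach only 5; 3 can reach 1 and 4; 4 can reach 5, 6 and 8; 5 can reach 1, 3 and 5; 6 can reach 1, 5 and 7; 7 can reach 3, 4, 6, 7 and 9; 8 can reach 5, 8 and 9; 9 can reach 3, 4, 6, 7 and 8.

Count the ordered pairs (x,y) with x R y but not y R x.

18

Enumerating: (1,7), (1,8), (2,5), (3,1), (3,4), (4,5), (4,6), (4,8), (5,1), (5,3), (6,1), (6,5), (7,3), (7,4), (8,5), (9,3), (9,4), (9,6).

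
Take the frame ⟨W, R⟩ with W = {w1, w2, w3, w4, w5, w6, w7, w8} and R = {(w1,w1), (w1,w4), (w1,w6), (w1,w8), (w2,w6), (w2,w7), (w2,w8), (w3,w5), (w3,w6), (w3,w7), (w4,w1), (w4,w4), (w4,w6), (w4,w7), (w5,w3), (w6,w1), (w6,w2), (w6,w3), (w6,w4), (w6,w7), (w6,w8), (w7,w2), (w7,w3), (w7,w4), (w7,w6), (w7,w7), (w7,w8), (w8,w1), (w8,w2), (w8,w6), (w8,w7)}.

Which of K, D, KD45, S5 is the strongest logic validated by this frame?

Serial (axiom D): yes — every world has a successor (e.g. w1 R w1).
Euclidean (axiom 5): no — w1 R w4 and w1 R w8, but not w4 R w8.
Transitive (axiom 4): no — w1 R w4 and w4 R w7, but not w1 R w7.
Reflexive (axiom T): no — w2 is not related to itself.
So F validates K, D; KD45 would additionally require R to be Euclidean and transitive. The strongest is D.

D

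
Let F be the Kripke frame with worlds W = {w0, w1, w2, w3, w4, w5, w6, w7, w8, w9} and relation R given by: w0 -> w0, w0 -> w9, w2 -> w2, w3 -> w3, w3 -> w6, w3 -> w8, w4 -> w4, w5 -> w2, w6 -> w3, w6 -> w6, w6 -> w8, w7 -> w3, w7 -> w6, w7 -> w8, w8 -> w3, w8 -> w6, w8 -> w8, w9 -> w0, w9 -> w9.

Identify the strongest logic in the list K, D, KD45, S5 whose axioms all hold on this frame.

K

Serial (axiom D): no — w1 has no R-successor.
Euclidean (axiom 5): yes — any two successors of a common world are R-related.
Transitive (axiom 4): yes — every two-step R-path is closed by a direct edge.
Reflexive (axiom T): no — w1 is not related to itself.
So F validates K; D would additionally require R to be serial. The strongest is K.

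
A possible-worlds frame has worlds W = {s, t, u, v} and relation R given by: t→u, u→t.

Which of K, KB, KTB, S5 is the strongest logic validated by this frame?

Symmetric (axiom B): yes — every pair in R has its reverse in R.
Reflexive (axiom T): no — s is not related to itself.
Euclidean (axiom 5): no — t R u and t R u, but not u R u.
So F validates K, KB; KTB would additionally require R to be reflexive. The strongest is KB.

KB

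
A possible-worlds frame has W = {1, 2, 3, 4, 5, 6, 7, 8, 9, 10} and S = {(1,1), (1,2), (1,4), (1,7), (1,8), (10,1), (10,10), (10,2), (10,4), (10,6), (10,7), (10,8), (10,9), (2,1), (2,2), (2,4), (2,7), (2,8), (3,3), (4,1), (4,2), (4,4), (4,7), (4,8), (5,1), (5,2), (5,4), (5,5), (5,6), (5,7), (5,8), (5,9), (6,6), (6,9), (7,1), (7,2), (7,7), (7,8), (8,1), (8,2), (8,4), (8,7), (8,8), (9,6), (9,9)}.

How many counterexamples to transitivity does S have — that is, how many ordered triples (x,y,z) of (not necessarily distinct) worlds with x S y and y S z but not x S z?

Enumerating: (7,1,4), (7,2,4), (7,8,4).

3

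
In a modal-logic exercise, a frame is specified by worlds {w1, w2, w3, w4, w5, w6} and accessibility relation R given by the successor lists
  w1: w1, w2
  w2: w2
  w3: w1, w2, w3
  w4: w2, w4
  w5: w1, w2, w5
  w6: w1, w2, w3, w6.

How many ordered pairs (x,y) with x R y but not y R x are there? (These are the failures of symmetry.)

9

Enumerating: (w1,w2), (w3,w1), (w3,w2), (w4,w2), (w5,w1), (w5,w2), (w6,w1), (w6,w2), (w6,w3).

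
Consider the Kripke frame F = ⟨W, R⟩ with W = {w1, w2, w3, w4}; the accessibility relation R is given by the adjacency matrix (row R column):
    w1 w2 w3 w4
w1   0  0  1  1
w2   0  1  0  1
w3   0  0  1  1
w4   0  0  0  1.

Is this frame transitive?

Transitive: yes — every two-step R-path is closed by a direct edge.

Yes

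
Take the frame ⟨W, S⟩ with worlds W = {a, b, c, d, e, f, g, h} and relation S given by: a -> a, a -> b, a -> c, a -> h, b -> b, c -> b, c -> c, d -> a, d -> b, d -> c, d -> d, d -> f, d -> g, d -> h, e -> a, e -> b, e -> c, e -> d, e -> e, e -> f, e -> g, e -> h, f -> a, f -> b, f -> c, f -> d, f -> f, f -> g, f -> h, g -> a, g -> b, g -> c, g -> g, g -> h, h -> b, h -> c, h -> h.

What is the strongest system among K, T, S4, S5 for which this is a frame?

Reflexive (axiom T): yes — every world is S-related to itself.
Transitive (axiom 4): yes — every two-step S-path is closed by a direct edge.
Euclidean (axiom 5): no — a S b and a S c, but not b S c.
So F validates K, T, S4; S5 would additionally require S to be Euclidean. The strongest is S4.

S4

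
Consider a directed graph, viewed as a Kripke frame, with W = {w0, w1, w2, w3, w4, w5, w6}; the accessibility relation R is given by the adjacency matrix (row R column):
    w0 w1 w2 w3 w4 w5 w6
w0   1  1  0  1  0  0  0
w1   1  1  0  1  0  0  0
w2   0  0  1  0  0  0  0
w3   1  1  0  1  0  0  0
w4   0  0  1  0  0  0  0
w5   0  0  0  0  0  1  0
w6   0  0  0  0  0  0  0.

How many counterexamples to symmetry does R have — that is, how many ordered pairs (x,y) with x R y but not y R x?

1

Enumerating: (w4,w2).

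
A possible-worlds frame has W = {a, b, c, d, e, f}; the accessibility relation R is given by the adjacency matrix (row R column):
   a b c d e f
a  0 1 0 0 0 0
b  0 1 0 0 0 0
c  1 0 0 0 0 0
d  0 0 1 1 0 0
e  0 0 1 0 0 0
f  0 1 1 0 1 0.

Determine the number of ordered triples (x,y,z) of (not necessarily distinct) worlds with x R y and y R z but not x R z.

Enumerating: (c,a,b), (d,c,a), (e,c,a), (f,c,a).

4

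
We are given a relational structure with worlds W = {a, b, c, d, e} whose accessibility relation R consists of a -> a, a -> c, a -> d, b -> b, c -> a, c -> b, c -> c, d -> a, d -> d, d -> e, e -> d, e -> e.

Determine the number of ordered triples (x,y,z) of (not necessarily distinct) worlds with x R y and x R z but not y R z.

7

Enumerating: (a,c,d), (a,d,c), (c,a,b), (c,b,a), (c,b,c), (d,a,e), (d,e,a).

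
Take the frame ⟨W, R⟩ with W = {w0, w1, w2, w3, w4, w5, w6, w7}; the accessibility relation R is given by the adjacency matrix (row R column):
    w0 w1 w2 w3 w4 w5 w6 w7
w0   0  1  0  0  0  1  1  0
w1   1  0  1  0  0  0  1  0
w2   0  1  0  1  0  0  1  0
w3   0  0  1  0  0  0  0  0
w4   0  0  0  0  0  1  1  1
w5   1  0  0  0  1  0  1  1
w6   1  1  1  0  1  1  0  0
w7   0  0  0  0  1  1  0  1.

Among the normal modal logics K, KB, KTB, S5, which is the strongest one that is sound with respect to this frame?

Symmetric (axiom B): yes — every pair in R has its reverse in R.
Reflexive (axiom T): no — w0 is not related to itself.
Euclidean (axiom 5): no — w0 R w1 and w0 R w5, but not w1 R w5.
So F validates K, KB; KTB would additionally require R to be reflexive. The strongest is KB.

KB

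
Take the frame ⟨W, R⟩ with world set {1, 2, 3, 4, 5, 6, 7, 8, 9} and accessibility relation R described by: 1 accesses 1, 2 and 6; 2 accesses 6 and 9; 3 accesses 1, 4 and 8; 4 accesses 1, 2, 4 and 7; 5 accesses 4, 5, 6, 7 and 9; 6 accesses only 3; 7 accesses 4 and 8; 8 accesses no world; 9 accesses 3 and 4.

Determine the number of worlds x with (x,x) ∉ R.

Enumerating: 2, 3, 6, 7, 8, 9.

6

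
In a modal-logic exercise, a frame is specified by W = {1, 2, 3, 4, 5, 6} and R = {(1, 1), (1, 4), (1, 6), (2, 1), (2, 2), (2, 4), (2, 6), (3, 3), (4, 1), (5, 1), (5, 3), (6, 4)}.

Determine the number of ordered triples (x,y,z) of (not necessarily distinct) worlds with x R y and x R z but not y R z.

14

Enumerating: (1,4,4), (1,4,6), (1,6,1), (1,6,6), (2,1,2), (2,4,2), (2,4,4), (2,4,6), (2,6,1), (2,6,2), (2,6,6), (5,1,3), (5,3,1), (6,4,4).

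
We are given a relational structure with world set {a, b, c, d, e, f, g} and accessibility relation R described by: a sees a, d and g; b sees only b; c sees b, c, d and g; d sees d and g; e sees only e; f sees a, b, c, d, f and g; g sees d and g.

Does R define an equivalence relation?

No

Reflexive: yes — every world is R-related to itself.
Symmetric: no — a R d but not d R a.
Transitive: yes — every two-step R-path is closed by a direct edge.
So R is not an equivalence relation.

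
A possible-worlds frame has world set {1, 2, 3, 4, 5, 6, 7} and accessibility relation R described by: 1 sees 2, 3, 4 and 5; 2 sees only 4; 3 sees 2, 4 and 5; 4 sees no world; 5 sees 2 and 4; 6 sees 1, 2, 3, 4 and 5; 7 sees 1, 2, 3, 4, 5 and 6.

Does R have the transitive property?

Transitive: yes — every two-step R-path is closed by a direct edge.

Yes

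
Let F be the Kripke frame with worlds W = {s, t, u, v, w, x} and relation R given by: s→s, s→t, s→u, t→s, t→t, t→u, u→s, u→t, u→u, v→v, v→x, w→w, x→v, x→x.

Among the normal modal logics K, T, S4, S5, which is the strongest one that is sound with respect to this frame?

S5

Reflexive (axiom T): yes — every world is R-related to itself.
Transitive (axiom 4): yes — every two-step R-path is closed by a direct edge.
Euclidean (axiom 5): yes — any two successors of a common world are R-related.
So F validates K, T, S4, S5. The strongest is S5.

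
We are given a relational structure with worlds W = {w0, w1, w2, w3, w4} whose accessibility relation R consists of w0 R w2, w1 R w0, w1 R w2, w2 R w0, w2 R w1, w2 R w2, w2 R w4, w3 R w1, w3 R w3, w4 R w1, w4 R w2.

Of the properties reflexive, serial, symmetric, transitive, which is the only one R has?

serial

Reflexive: no — w0 is not related to itself.
Serial: yes — every world has a successor (e.g. w0 R w2).
Symmetric: no — w1 R w0 but not w0 R w1.
Transitive: no — w0 R w2 and w2 R w1, but not w0 R w1.
Only serial holds.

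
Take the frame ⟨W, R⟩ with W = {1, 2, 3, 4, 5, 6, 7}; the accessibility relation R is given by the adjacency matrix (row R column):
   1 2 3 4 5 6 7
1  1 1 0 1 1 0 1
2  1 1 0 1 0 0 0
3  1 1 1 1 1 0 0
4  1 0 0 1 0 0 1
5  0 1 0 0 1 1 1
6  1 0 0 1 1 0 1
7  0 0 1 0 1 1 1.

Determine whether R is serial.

Serial: yes — every world has a successor (e.g. 1 R 1).

Yes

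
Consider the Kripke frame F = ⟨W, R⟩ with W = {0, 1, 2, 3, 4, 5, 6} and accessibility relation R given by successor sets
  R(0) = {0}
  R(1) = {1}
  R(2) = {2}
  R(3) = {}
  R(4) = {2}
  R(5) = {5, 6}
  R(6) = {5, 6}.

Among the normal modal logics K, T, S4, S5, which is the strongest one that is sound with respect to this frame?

Reflexive (axiom T): no — 3 is not related to itself.
Transitive (axiom 4): yes — every two-step R-path is closed by a direct edge.
Euclidean (axiom 5): yes — any two successors of a common world are R-related.
So F validates K; T would additionally require R to be reflexive. The strongest is K.

K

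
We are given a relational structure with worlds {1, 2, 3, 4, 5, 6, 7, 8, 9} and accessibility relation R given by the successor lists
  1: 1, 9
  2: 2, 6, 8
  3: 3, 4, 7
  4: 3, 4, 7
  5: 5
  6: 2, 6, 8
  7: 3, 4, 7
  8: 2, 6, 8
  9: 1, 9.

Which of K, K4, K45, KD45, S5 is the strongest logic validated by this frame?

Transitive (axiom 4): yes — every two-step R-path is closed by a direct edge.
Euclidean (axiom 5): yes — any two successors of a common world are R-related.
Serial (axiom D): yes — every world has a successor (e.g. 1 R 1).
Reflexive (axiom T): yes — every world is R-related to itself.
So F validates K, K4, K45, KD45, S5. The strongest is S5.

S5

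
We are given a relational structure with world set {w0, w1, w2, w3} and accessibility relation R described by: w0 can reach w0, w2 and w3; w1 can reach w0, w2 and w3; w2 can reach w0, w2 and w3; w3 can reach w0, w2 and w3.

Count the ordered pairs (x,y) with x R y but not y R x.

3

Enumerating: (w1,w0), (w1,w2), (w1,w3).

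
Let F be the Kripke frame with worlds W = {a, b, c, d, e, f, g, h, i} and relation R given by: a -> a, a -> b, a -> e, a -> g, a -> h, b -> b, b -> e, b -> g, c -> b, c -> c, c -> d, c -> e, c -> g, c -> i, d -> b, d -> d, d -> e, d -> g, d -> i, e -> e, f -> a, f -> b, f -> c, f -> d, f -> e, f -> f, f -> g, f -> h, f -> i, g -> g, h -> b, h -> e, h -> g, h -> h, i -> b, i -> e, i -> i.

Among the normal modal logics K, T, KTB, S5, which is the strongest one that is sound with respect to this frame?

Reflexive (axiom T): yes — every world is R-related to itself.
Symmetric (axiom B): no — a R b but not b R a.
Euclidean (axiom 5): no — a R b and a R h, but not b R h.
So F validates K, T; KTB would additionally require R to be symmetric. The strongest is T.

T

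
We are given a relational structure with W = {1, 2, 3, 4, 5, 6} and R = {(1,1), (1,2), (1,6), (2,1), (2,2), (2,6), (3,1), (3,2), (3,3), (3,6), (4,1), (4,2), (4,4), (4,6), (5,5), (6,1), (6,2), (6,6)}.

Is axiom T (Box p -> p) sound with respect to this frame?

Yes

Axiom T corresponds to the accessibility relation being reflexive.
Reflexive: yes — every world is R-related to itself.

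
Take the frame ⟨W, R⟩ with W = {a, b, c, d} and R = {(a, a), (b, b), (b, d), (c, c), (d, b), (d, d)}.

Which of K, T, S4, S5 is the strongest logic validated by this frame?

S5

Reflexive (axiom T): yes — every world is R-related to itself.
Transitive (axiom 4): yes — every two-step R-path is closed by a direct edge.
Euclidean (axiom 5): yes — any two successors of a common world are R-related.
So F validates K, T, S4, S5. The strongest is S5.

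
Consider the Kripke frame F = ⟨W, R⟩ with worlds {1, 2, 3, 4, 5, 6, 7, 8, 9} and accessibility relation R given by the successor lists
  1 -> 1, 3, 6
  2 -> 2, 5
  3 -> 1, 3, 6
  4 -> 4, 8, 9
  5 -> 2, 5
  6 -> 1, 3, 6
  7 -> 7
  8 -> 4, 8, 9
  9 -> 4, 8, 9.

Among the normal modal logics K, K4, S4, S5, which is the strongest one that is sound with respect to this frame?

Transitive (axiom 4): yes — every two-step R-path is closed by a direct edge.
Reflexive (axiom T): yes — every world is R-related to itself.
Euclidean (axiom 5): yes — any two successors of a common world are R-related.
So F validates K, K4, S4, S5. The strongest is S5.

S5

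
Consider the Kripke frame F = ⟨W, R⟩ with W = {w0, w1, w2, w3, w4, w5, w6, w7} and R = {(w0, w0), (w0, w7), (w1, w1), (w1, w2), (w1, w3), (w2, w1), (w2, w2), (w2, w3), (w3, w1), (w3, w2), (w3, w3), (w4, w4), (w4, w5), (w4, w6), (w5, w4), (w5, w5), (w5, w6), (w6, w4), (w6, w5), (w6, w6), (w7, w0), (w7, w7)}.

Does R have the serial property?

Serial: yes — every world has a successor (e.g. w0 R w0).

Yes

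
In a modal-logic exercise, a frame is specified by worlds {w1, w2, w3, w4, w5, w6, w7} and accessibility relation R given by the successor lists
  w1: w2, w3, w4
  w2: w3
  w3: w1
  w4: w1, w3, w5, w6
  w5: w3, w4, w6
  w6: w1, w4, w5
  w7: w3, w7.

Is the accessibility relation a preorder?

Reflexive: no — w1 is not related to itself.
Transitive: no — w1 R w4 and w4 R w5, but not w1 R w5.
So R is not a preorder.

No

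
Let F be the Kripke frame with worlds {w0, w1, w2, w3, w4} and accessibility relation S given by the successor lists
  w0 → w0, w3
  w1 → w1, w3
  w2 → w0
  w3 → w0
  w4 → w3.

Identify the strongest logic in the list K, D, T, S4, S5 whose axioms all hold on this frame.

Serial (axiom D): yes — every world has a successor (e.g. w0 S w0).
Reflexive (axiom T): no — w2 is not related to itself.
Transitive (axiom 4): no — w1 S w3 and w3 S w0, but not w1 S w0.
Euclidean (axiom 5): no — w0 S w3 and w0 S w3, but not w3 S w3.
So F validates K, D; T would additionally require S to be reflexive. The strongest is D.

D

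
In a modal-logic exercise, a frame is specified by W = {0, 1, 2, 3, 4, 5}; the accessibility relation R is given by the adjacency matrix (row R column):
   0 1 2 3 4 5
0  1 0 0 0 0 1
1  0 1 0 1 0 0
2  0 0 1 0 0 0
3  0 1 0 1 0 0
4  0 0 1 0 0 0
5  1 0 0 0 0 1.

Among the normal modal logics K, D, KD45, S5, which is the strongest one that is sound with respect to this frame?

Serial (axiom D): yes — every world has a successor (e.g. 0 R 0).
Euclidean (axiom 5): yes — any two successors of a common world are R-related.
Transitive (axiom 4): yes — every two-step R-path is closed by a direct edge.
Reflexive (axiom T): no — 4 is not related to itself.
So F validates K, D, KD45; S5 would additionally require R to be reflexive. The strongest is KD45.

KD45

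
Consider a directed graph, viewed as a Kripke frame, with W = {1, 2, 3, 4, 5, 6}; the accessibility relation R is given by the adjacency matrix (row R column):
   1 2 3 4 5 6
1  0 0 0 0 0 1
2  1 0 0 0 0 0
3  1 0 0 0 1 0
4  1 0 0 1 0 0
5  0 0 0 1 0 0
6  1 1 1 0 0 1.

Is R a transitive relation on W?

No

Transitive: no — 1 R 6 and 6 R 2, but not 1 R 2.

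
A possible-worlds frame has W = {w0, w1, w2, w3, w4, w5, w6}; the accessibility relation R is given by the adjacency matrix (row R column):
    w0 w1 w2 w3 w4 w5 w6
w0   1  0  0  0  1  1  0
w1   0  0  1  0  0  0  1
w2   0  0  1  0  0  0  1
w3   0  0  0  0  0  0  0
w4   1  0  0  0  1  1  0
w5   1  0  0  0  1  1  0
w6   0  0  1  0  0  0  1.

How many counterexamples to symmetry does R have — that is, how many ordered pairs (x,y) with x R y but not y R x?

Enumerating: (w1,w2), (w1,w6).

2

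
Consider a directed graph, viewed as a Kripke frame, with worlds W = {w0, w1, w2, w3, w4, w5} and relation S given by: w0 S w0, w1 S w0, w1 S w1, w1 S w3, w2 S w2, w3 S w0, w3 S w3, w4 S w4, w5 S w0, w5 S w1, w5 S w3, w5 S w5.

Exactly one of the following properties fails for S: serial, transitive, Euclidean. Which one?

Serial: yes — every world has a successor (e.g. w0 S w0).
Transitive: yes — every two-step S-path is closed by a direct edge.
Euclidean: no — w1 S w0 and w1 S w3, but not w0 S w3.
Only Euclidean fails.

Euclidean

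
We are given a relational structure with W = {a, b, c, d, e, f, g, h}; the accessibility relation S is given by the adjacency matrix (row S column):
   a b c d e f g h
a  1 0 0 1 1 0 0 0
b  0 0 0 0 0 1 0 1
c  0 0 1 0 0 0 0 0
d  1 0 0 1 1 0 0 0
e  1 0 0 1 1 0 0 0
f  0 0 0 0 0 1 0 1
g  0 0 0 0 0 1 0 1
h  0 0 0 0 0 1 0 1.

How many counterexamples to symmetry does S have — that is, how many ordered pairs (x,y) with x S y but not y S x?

Enumerating: (b,f), (b,h), (g,f), (g,h).

4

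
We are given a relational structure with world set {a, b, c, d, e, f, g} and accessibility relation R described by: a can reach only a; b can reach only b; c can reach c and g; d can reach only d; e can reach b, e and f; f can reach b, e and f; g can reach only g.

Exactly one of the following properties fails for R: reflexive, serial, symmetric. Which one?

symmetric

Reflexive: yes — every world is R-related to itself.
Serial: yes — every world has a successor (e.g. a R a).
Symmetric: no — c R g but not g R c.
Only symmetric fails.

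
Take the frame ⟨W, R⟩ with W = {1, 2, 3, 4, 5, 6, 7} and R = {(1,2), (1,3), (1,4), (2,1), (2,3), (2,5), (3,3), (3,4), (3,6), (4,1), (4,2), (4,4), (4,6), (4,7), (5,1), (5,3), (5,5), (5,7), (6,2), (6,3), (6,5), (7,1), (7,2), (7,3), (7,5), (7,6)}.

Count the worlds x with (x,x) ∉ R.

Enumerating: 1, 2, 6, 7.

4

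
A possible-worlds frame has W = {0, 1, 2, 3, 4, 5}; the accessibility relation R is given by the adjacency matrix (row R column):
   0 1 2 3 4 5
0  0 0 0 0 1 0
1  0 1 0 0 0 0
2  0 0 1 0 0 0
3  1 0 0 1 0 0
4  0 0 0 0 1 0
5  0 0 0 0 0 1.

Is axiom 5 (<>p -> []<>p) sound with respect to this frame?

No

Axiom 5 corresponds to the accessibility relation being Euclidean.
Euclidean: no — 3 R 0 and 3 R 0, but not 0 R 0.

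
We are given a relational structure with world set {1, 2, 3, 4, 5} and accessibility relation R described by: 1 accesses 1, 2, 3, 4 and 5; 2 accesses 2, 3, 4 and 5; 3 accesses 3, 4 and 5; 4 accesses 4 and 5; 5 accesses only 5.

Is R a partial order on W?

Yes

Reflexive: yes — every world is R-related to itself.
Transitive: yes — every two-step R-path is closed by a direct edge.
Antisymmetric: yes — no distinct pair is related both ways.
So R is a partial order.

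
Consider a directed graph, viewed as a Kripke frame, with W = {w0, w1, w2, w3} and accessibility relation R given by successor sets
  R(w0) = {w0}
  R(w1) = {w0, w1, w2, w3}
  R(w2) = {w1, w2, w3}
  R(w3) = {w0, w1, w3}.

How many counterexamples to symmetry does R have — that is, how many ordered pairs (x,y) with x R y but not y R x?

Enumerating: (w1,w0), (w2,w3), (w3,w0).

3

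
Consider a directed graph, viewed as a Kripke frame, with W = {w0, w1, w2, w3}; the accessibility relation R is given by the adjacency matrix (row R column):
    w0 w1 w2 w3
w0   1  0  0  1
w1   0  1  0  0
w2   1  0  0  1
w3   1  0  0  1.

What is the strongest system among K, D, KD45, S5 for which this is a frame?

Serial (axiom D): yes — every world has a successor (e.g. w0 R w0).
Euclidean (axiom 5): yes — any two successors of a common world are R-related.
Transitive (axiom 4): yes — every two-step R-path is closed by a direct edge.
Reflexive (axiom T): no — w2 is not related to itself.
So F validates K, D, KD45; S5 would additionally require R to be reflexive. The strongest is KD45.

KD45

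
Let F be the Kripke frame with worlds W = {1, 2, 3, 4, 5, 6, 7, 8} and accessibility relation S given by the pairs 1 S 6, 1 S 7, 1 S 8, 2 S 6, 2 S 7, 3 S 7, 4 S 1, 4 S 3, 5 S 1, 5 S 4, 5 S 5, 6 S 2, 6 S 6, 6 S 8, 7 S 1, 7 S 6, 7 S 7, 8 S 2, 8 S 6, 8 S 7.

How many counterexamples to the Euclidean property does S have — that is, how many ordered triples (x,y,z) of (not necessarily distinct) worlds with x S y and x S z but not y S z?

22

Enumerating: (1,6,7), (1,7,8), (1,8,8), (2,6,7), (4,1,1), (4,1,3), (4,3,1), (4,3,3), (5,1,1), (5,1,4), (5,1,5), (5,4,4), … and 10 more.
Total: 22.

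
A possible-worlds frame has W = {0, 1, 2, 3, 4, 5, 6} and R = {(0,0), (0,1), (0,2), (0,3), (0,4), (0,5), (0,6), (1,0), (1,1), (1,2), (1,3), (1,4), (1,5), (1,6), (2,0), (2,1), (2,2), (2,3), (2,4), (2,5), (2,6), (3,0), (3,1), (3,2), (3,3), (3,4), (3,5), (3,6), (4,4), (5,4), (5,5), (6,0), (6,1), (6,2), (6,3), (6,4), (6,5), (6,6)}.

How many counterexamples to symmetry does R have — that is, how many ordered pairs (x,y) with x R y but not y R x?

Enumerating: (0,4), (0,5), (1,4), (1,5), (2,4), (2,5), (3,4), (3,5), (5,4), (6,4), (6,5).

11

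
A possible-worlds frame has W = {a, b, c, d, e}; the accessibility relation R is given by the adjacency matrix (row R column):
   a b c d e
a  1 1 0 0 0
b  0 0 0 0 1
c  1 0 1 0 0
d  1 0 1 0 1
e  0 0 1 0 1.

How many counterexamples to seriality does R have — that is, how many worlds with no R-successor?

0

R is serial; there are no such worlds.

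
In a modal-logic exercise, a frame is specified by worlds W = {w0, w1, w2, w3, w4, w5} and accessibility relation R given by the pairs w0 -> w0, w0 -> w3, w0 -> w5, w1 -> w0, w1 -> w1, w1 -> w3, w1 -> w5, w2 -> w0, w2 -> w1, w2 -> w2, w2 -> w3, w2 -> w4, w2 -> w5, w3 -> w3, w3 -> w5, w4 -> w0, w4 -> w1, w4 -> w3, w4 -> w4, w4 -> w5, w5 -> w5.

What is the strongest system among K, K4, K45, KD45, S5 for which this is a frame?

K4

Transitive (axiom 4): yes — every two-step R-path is closed by a direct edge.
Euclidean (axiom 5): no — w0 R w5 and w0 R w3, but not w5 R w3.
Serial (axiom D): yes — every world has a successor (e.g. w0 R w0).
Reflexive (axiom T): yes — every world is R-related to itself.
So F validates K, K4; K45 would additionally require R to be Euclidean. The strongest is K4.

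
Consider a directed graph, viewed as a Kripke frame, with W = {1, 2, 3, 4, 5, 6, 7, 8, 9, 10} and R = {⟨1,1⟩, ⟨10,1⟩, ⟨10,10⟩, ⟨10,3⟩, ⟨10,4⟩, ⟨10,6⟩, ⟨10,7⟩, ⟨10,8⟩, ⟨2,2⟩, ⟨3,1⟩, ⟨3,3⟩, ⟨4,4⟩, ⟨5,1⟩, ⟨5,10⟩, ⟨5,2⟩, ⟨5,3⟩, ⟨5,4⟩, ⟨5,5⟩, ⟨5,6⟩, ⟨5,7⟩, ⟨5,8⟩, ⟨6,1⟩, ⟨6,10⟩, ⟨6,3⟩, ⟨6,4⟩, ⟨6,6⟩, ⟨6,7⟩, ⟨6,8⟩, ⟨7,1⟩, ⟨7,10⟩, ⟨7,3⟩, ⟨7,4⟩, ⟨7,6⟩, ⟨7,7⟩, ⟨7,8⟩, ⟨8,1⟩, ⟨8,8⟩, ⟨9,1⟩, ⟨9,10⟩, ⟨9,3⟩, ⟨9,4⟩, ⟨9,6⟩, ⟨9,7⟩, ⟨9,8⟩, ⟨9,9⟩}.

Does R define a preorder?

Yes

Reflexive: yes — every world is R-related to itself.
Transitive: yes — every two-step R-path is closed by a direct edge.
So R is a preorder.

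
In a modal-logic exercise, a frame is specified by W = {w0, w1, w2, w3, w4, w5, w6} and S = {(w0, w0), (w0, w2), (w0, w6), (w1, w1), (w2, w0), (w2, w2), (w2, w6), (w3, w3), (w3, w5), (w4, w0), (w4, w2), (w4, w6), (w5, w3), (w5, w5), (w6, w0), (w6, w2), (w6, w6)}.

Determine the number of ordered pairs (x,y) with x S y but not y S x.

Enumerating: (w4,w0), (w4,w2), (w4,w6).

3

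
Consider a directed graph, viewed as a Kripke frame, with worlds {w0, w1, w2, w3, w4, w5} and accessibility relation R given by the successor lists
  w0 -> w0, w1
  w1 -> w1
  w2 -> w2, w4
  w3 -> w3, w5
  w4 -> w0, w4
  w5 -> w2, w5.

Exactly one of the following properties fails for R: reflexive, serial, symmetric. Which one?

Reflexive: yes — every world is R-related to itself.
Serial: yes — every world has a successor (e.g. w0 R w0).
Symmetric: no — w0 R w1 but not w1 R w0.
Only symmetric fails.

symmetric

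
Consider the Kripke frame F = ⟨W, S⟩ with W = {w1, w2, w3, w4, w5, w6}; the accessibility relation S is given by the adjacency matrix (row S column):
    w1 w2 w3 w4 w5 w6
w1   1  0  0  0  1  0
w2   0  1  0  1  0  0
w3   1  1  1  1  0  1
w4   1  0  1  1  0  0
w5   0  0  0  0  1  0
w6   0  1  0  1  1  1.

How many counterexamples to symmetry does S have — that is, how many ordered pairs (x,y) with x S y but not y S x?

Enumerating: (w1,w5), (w2,w4), (w3,w1), (w3,w2), (w3,w6), (w4,w1), (w6,w2), (w6,w4), (w6,w5).

9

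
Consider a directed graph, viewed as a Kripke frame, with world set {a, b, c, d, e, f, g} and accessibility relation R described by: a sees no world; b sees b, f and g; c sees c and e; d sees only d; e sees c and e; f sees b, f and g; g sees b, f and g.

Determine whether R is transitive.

Transitive: yes — every two-step R-path is closed by a direct edge.

Yes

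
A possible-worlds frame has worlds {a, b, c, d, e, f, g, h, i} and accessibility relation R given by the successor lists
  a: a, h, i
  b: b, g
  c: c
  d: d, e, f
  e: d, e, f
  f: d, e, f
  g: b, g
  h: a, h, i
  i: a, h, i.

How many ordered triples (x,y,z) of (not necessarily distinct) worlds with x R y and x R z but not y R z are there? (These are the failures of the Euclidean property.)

R is Euclidean; there are no such tuples.

0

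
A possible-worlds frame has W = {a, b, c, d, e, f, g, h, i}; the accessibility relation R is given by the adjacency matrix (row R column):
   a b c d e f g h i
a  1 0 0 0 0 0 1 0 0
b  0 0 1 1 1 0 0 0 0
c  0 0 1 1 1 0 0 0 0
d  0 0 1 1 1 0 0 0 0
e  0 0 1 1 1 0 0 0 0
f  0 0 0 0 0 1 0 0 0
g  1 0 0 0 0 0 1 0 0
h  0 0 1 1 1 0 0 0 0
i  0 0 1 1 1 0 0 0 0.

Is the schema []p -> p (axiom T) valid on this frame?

Axiom T corresponds to the accessibility relation being reflexive.
Reflexive: no — b is not related to itself.

No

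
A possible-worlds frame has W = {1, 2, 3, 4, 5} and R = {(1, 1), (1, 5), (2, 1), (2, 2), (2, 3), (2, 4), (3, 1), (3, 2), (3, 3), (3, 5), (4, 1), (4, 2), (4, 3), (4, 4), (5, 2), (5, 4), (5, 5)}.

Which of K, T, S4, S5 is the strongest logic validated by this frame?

T

Reflexive (axiom T): yes — every world is R-related to itself.
Transitive (axiom 4): no — 1 R 5 and 5 R 2, but not 1 R 2.
Euclidean (axiom 5): no — 2 R 1 and 2 R 3, but not 1 R 3.
So F validates K, T; S4 would additionally require R to be transitive. The strongest is T.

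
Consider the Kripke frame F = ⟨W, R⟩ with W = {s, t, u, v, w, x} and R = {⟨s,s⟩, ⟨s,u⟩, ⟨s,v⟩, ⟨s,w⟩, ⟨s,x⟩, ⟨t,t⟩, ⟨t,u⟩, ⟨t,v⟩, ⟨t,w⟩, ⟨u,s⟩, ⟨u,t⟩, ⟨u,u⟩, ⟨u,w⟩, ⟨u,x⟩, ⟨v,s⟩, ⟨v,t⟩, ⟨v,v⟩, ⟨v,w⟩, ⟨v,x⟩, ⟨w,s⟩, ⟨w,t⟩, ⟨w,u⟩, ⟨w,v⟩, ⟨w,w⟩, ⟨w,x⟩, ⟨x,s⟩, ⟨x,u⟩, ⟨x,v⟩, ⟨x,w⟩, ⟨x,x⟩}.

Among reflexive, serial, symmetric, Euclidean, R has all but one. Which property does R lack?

Euclidean

Reflexive: yes — every world is R-related to itself.
Serial: yes — every world has a successor (e.g. s R s).
Symmetric: yes — every pair in R has its reverse in R.
Euclidean: no — s R u and s R v, but not u R v.
Only Euclidean fails.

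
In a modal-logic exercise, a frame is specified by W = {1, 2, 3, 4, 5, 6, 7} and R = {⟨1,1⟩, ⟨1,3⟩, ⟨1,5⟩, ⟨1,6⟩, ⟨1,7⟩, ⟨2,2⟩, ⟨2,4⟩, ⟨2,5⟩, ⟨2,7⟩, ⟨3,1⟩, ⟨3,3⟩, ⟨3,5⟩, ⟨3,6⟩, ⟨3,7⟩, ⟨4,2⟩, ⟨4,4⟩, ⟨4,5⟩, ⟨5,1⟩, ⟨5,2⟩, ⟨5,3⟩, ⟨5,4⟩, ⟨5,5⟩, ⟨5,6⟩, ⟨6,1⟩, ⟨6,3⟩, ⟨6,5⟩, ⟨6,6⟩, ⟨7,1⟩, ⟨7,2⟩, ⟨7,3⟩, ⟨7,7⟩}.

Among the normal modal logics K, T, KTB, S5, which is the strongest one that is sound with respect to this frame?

Reflexive (axiom T): yes — every world is R-related to itself.
Symmetric (axiom B): yes — every pair in R has its reverse in R.
Euclidean (axiom 5): no — 1 R 5 and 1 R 7, but not 5 R 7.
So F validates K, T, KTB; S5 would additionally require R to be Euclidean. The strongest is KTB.

KTB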